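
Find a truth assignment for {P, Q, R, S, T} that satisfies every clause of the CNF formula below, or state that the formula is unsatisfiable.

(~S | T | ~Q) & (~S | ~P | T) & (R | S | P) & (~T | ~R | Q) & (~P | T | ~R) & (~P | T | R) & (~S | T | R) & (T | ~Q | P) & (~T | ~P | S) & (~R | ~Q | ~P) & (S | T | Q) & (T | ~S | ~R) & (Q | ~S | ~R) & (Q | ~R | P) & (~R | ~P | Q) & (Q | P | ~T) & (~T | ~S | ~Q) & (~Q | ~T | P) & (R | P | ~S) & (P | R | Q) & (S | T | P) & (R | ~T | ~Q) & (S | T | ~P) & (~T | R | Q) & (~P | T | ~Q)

UNSATISFIABLE

Case S = 0:
Case R = 1:
Case T = 0:
(~P) alone gives P = 0.
Now (P) is unsatisfied and unit — conflict.
That branch fails; take T = 1 instead.
(Q) alone gives Q = 1.
(~P) alone gives P = 0.
Now (P) is unsatisfied and unit — conflict.
Either choice for T ends in contradiction.
That branch fails; take R = 0 instead.
(P) alone gives P = 1.
(T) alone gives T = 1.
Now (~T) is unsatisfied and unit — conflict.
Either choice for R ends in contradiction.
That branch fails; take S = 1 instead.
Case T = 1:
(~Q) alone gives Q = 0.
(~R) alone gives R = 0.
Now (R) is unsatisfied and unit — conflict.
That branch fails; take T = 0 instead.
(~Q) alone gives Q = 0.
(~P) alone gives P = 0.
(R) alone gives R = 1.
Now (~R) is unsatisfied and unit — conflict.
Either choice for T ends in contradiction.
Either choice for S ends in contradiction.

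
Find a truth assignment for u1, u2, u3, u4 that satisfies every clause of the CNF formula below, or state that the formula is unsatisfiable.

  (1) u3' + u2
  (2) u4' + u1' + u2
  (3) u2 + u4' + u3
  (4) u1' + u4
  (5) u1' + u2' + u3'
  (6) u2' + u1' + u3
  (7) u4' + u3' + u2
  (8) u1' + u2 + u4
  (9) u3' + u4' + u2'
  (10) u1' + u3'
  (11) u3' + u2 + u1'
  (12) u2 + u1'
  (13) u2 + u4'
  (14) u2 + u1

Branch on u3: set u3 = 1.
Unit clause (u2) forces u2 = 1.
Unit clause (u1') forces u1 = 0.
Unit clause (u4') forces u4 = 0.
This assignment satisfies each clause.

u1=0,  u2=1,  u3=1,  u4=0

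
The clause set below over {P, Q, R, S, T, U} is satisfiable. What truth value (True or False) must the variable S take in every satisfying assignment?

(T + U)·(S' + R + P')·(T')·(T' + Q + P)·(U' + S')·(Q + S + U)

Suppose S = 1.
From the singleton clause (T'), T = 0.
From the singleton clause (U), U = 1.
That conflicts with the unit clause (U').
So every satisfying assignment has S = False.

False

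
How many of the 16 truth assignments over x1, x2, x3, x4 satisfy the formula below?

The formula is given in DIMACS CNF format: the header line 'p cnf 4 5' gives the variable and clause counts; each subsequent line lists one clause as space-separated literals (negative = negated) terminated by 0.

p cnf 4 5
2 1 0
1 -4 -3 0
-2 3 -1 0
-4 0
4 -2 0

2

There are 2^4 = 16 truth assignments over (x1, x2, x3, x4).
Check each against the 5 clauses (columns in the order x1, x2, x3, x4):
  F F F F  ✗ fails (x2 ∨ x1)
  F F F T  ✗ fails (x2 ∨ x1)
  F F T F  ✗ fails (x2 ∨ x1)
  F F T T  ✗ fails (x2 ∨ x1)
  F T F F  ✗ fails (x4 ∨ ¬x2)
  F T F T  ✗ fails (¬x4)
  F T T F  ✗ fails (x4 ∨ ¬x2)
  F T T T  ✗ fails (x1 ∨ ¬x4 ∨ ¬x3)
  T F F F  ✓ satisfies all
  T F F T  ✗ fails (¬x4)
  T F T F  ✓ satisfies all
  T F T T  ✗ fails (¬x4)
  T T F F  ✗ fails (¬x2 ∨ x3 ∨ ¬x1)
  T T F T  ✗ fails (¬x2 ∨ x3 ∨ ¬x1)
  T T T F  ✗ fails (x4 ∨ ¬x2)
  T T T T  ✗ fails (¬x4)
2 of the 16 rows are models.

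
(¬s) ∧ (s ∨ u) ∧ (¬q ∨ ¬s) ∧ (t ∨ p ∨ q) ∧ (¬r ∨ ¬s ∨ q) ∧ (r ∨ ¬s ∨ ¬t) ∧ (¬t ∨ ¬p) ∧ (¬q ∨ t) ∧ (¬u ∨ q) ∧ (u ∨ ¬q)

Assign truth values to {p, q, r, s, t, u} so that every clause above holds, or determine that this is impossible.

From the singleton clause (¬s), s = False.
From the singleton clause (u), u = True.
From the singleton clause (q), q = True.
From the singleton clause (t), t = True.
From the singleton clause (¬p), p = False.
All clauses hold; r can take either value.

p: False, q: True, r: True, s: False, t: True, u: True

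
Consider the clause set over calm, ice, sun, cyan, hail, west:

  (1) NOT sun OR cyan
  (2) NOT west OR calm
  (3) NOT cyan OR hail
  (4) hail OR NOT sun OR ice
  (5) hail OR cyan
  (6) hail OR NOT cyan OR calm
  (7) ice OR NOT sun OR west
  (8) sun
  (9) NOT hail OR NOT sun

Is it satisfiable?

No

From the singleton clause (sun), sun = true.
From the singleton clause (cyan), cyan = true.
From the singleton clause (hail), hail = true.
Now (NOT hail) is unsatisfied and unit — conflict.
No assignment satisfies every clause.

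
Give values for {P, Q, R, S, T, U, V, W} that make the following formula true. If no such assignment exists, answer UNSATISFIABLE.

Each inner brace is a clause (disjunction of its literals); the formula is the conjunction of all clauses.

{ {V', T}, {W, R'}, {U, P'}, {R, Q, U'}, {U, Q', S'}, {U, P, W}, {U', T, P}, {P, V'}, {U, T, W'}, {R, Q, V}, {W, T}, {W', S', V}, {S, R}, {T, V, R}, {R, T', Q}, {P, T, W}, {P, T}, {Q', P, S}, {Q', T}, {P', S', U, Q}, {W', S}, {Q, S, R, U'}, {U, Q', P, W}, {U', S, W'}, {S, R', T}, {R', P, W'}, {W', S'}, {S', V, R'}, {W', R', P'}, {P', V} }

Suppose V = 1.
(T) alone gives T = 1.
(P) alone gives P = 1.
(U) alone gives U = 1.
Suppose W = 0.
(R') alone gives R = 0.
(Q) alone gives Q = 1.
(S) alone gives S = 1.
This assignment satisfies each clause.

P: 1, Q: 1, R: 0, S: 1, T: 1, U: 1, V: 1, W: 0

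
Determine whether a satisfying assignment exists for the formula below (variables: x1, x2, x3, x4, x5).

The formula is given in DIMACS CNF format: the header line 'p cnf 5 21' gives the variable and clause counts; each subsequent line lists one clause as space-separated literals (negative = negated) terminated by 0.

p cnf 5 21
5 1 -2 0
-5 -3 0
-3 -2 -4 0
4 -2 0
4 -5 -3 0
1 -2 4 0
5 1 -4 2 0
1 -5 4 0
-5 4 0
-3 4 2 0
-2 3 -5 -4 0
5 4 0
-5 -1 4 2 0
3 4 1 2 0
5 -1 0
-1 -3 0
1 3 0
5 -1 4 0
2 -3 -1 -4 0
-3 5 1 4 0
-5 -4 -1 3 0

Case x5 = False:
The clause (x4) is unit, so x4 = True.
The clause (¬x1) is unit, so x1 = False.
The clause (¬x2) is unit, so x2 = False.
But (x2) is also a unit clause — contradiction.
That branch fails; take x5 = True instead.
The clause (¬x3) is unit, so x3 = False.
The clause (x4) is unit, so x4 = True.
The clause (¬x2) is unit, so x2 = False.
The clause (x1) is unit, so x1 = True.
But (¬x1) is also a unit clause — contradiction.
Neither x5 = True nor x5 = False works.
No assignment satisfies every clause.

No, unsatisfiable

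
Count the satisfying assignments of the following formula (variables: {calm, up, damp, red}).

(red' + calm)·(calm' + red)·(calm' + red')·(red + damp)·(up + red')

There are 2^4 = 16 truth assignments over (calm, up, damp, red).
Check each against the 5 clauses (columns in the order calm, up, damp, red):
  F F F F  ✗ fails (red + damp)
  F F F T  ✗ fails (red' + calm)
  F F T F  ✓ satisfies all
  F F T T  ✗ fails (red' + calm)
  F T F F  ✗ fails (red + damp)
  F T F T  ✗ fails (red' + calm)
  F T T F  ✓ satisfies all
  F T T T  ✗ fails (red' + calm)
  T F F F  ✗ fails (calm' + red)
  T F F T  ✗ fails (calm' + red')
  T F T F  ✗ fails (calm' + red)
  T F T T  ✗ fails (calm' + red')
  T T F F  ✗ fails (calm' + red)
  T T F T  ✗ fails (calm' + red')
  T T T F  ✗ fails (calm' + red)
  T T T T  ✗ fails (calm' + red')
2 of the 16 rows are models.

2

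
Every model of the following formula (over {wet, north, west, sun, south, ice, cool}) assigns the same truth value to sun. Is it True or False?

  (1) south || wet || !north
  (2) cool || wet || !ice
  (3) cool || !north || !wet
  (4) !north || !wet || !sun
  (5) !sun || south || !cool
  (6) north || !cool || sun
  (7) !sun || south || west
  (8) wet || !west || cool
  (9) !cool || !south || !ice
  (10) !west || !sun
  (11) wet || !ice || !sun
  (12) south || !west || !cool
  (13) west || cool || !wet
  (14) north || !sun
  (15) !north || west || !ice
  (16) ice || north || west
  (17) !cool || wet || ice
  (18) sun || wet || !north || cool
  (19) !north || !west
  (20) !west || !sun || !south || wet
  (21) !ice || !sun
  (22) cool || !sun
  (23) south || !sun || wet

Suppose sun = true.
The clause (!west) is unit, so west = false.
The clause (south) is unit, so south = true.
The clause (north) is unit, so north = true.
The clause (!wet) is unit, so wet = false.
The clause (!ice) is unit, so ice = false.
The clause (!cool) is unit, so cool = false.
Now (cool) is unsatisfied and unit — conflict.
So every satisfying assignment has sun = False.

False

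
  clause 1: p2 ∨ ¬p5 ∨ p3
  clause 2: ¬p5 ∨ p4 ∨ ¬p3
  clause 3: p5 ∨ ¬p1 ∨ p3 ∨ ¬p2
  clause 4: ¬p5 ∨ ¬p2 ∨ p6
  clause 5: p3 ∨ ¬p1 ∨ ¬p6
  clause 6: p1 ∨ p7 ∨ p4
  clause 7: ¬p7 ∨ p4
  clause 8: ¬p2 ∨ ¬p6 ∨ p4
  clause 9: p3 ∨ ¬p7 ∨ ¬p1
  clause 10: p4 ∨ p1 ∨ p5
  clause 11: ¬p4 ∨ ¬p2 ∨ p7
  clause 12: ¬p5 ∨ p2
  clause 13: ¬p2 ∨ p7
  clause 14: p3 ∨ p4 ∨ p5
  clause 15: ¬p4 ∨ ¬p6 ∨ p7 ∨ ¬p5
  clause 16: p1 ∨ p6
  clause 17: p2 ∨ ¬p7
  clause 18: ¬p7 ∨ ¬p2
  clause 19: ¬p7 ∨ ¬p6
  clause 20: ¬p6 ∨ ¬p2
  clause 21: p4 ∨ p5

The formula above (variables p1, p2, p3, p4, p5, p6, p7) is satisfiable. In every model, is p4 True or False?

Suppose p4 = False.
(¬p7) alone gives p7 = False.
(p1) alone gives p1 = True.
(¬p2) alone gives p2 = False.
(¬p5) alone gives p5 = False.
Now (p5) is unsatisfied and unit — conflict.
So every satisfying assignment has p4 = True.

True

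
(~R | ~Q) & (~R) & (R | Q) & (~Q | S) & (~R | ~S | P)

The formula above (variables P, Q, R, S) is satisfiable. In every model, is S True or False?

Suppose S = 0.
Unit clause (~R) forces R = 0.
Unit clause (Q) forces Q = 1.
But (~Q) is also a unit clause — contradiction.
So every satisfying assignment has S = True.

True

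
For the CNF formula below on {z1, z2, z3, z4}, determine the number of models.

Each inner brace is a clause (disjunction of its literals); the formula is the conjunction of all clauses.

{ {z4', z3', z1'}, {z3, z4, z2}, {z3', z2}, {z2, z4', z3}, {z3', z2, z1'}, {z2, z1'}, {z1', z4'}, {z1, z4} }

4

There are 2^4 = 16 truth assignments over (z1, z2, z3, z4).
Check each against the 8 clauses (columns in the order z1, z2, z3, z4):
  F F F F  ✗ fails (z3 + z4 + z2)
  F F F T  ✗ fails (z2 + z4' + z3)
  F F T F  ✗ fails (z3' + z2)
  F F T T  ✗ fails (z3' + z2)
  F T F F  ✗ fails (z1 + z4)
  F T F T  ✓ satisfies all
  F T T F  ✗ fails (z1 + z4)
  F T T T  ✓ satisfies all
  T F F F  ✗ fails (z3 + z4 + z2)
  T F F T  ✗ fails (z2 + z4' + z3)
  T F T F  ✗ fails (z3' + z2)
  T F T T  ✗ fails (z4' + z3' + z1')
  T T F F  ✓ satisfies all
  T T F T  ✗ fails (z1' + z4')
  T T T F  ✓ satisfies all
  T T T T  ✗ fails (z4' + z3' + z1')
4 of the 16 rows are models.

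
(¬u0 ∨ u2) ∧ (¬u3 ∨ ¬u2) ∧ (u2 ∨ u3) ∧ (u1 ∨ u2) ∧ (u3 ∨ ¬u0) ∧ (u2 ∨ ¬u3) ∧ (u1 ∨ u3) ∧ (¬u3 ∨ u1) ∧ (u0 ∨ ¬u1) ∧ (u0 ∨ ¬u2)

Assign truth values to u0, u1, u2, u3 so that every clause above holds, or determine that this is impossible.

UNSATISFIABLE

Suppose u0 = False.
Unit clause (¬u1) forces u1 = False.
Unit clause (u2) forces u2 = True.
Now (¬u2) is unsatisfied and unit — conflict.
Undo u0 and try u0 = True.
Unit clause (u2) forces u2 = True.
Unit clause (¬u3) forces u3 = False.
Now (u3) is unsatisfied and unit — conflict.
Both values of u0 lead to a conflict.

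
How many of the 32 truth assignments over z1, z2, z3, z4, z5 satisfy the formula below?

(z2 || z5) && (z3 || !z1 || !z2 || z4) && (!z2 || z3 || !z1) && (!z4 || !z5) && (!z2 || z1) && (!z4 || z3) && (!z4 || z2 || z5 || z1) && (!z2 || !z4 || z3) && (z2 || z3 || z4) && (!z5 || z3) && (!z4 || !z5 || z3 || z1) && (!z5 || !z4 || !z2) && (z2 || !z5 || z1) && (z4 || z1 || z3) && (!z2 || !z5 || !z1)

There are 2^5 = 32 truth assignments over (z1, z2, z3, z4, z5).
Split on z4. With z4 = true, the clauses containing z4 are satisfied and !z4 drops from the rest; 1 of the 2^4 = 16 assignments to the other variables satisfy what remains.
With z4 = false, by the same count on the reduced clause set, 2 assignments work.
Total: 1 + 2 = 3.

3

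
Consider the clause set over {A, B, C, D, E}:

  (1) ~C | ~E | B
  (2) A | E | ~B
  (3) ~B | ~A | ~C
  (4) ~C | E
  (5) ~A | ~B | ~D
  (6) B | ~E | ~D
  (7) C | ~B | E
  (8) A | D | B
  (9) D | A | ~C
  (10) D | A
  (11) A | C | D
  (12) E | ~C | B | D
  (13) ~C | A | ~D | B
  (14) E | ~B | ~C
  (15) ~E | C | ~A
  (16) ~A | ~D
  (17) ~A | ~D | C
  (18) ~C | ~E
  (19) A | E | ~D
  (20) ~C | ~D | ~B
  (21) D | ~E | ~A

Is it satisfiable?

Yes

Suppose C = 0.
Suppose B = 0.
Suppose E = 0.
Suppose A = 1.
From the singleton clause (~D), D = 0.
Every clause now holds.
A satisfying assignment: A=1,  B=0,  C=0,  D=0,  E=0.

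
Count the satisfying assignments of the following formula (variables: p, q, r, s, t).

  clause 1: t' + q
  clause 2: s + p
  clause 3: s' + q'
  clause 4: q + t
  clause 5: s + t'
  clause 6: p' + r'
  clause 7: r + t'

1

There are 2^5 = 32 truth assignments over (p, q, r, s, t).
Split on q. With q = 1, the clauses containing q are satisfied and q' drops from the rest; 1 of the 2^4 = 16 assignments to the other variables satisfy what remains.
With q = 0, by the same count on the reduced clause set, 0 assignments work.
(One model: p=T, q=T, r=F, s=F, t=F.)
Total: 1 + 0 = 1.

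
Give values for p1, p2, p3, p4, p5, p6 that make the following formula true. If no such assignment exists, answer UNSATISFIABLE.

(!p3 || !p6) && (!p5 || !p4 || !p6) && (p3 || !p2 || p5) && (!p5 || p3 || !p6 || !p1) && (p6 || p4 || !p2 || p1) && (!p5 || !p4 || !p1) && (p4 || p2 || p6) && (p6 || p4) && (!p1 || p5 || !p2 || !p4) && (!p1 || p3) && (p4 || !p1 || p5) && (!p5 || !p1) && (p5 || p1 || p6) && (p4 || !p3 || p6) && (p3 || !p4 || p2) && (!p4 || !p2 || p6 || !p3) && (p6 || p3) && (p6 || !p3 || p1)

p1=false, p2=true, p3=false, p4=false, p5=true, p6=true

Suppose p3 = false.
The clause (!p1) is unit, so p1 = false.
The clause (p6) is unit, so p6 = true.
Suppose p5 = true.
The clause (!p4) is unit, so p4 = false.
Every clause is now satisfied; p2 is unconstrained.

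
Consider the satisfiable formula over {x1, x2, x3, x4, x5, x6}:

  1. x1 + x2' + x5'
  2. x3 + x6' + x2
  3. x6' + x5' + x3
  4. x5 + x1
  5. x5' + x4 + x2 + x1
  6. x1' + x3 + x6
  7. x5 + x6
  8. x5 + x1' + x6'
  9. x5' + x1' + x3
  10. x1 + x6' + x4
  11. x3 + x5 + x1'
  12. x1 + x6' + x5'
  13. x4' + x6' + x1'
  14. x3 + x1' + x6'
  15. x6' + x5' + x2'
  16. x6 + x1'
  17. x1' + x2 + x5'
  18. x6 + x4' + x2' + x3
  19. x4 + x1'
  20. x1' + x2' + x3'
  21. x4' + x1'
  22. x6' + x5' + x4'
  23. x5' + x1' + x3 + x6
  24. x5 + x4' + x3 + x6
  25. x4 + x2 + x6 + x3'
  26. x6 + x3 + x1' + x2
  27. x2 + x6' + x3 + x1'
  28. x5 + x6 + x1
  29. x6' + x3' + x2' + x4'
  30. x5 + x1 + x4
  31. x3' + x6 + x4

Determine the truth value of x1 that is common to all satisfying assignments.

Suppose x1 = 1.
(x6) alone gives x6 = 1.
(x5) alone gives x5 = 1.
(x3) alone gives x3 = 1.
(x4') alone gives x4 = 0.
Now (x4) is unsatisfied and unit — conflict.
So every satisfying assignment has x1 = False.

False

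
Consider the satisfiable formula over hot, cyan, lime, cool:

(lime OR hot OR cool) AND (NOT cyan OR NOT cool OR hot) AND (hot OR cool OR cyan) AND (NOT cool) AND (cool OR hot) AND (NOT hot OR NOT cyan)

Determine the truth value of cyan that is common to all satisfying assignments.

False

Suppose cyan = true.
The clause (NOT cool) is unit, so cool = false.
The clause (hot) is unit, so hot = true.
Now (NOT hot) is unsatisfied and unit — conflict.
So every satisfying assignment has cyan = False.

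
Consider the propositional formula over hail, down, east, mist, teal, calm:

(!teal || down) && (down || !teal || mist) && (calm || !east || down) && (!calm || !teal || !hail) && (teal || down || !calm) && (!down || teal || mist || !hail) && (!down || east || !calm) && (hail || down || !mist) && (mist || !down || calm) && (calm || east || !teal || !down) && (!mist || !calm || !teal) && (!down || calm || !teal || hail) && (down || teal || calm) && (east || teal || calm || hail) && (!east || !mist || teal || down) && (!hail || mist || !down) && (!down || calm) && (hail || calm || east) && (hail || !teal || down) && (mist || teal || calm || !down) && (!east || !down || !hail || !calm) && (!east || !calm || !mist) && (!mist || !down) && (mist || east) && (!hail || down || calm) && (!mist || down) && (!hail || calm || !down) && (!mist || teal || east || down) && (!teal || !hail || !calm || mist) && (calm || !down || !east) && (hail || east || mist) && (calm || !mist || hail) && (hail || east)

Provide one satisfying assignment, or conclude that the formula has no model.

hail=false,  down=true,  east=true,  mist=false,  teal=true,  calm=true

Suppose teal = true.
Unit clause (down) forces down = true.
Unit clause (calm) forces calm = true.
Unit clause (!hail) forces hail = false.
Unit clause (east) forces east = true.
Unit clause (!mist) forces mist = false.
This assignment satisfies each clause.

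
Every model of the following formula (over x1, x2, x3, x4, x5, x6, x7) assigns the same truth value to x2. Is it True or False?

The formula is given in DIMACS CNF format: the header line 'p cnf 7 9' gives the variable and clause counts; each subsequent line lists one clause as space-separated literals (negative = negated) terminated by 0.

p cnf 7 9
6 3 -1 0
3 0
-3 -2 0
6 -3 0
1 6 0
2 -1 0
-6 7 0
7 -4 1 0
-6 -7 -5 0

False

Suppose x2 = True.
(x3) alone gives x3 = True.
But (¬x3) is also a unit clause — contradiction.
So every satisfying assignment has x2 = False.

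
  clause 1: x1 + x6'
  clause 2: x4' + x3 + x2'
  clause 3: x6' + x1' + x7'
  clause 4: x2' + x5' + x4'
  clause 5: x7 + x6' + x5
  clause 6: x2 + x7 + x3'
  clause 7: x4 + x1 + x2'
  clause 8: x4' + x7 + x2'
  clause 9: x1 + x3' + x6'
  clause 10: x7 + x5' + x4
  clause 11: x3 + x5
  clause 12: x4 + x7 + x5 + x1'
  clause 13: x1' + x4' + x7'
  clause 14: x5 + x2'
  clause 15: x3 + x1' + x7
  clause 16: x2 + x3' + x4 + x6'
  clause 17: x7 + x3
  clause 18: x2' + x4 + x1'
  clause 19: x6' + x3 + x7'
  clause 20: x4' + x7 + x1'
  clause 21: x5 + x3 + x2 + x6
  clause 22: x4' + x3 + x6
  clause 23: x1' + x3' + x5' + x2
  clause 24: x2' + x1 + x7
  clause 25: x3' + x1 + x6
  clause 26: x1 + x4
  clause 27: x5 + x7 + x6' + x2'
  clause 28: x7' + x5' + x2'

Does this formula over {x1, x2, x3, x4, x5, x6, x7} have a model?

Suppose x1 = 1.
Suppose x6 = 0.
Suppose x3 = 1.
Suppose x2 = 0.
The clause (x7) is unit, so x7 = 1.
The clause (x4') is unit, so x4 = 0.
The clause (x5') is unit, so x5 = 0.
Every clause now holds.
A satisfying assignment: x1: 1, x2: 0, x3: 1, x4: 0, x5: 0, x6: 0, x7: 1.

Yes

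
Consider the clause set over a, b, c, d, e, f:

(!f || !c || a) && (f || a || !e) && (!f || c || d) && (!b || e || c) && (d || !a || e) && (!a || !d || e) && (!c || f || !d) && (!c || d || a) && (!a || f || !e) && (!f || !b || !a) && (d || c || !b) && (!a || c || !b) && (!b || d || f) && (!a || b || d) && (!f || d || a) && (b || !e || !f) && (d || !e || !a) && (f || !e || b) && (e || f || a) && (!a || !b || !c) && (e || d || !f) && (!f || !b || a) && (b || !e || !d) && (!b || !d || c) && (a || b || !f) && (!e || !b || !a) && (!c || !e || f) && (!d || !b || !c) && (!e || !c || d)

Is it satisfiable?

No

Branch on f: set f = false.
Branch on a: set a = true.
From the singleton clause (!e), e = false.
From the singleton clause (d), d = true.
But (!d) is also a unit clause — contradiction.
Undo a and try a = false.
From the singleton clause (!e), e = false.
But (e) is also a unit clause — contradiction.
Both values of a lead to a conflict.
Undo f and try f = true.
Branch on c: set c = false.
From the singleton clause (d), d = true.
From the singleton clause (!b), b = false.
From the singleton clause (!e), e = false.
From the singleton clause (!a), a = false.
But (a) is also a unit clause — contradiction.
Undo c and try c = true.
From the singleton clause (a), a = true.
From the singleton clause (!b), b = false.
From the singleton clause (d), d = true.
From the singleton clause (e), e = true.
But (!e) is also a unit clause — contradiction.
Both values of c lead to a conflict.
Both values of f lead to a conflict.
No assignment satisfies every clause.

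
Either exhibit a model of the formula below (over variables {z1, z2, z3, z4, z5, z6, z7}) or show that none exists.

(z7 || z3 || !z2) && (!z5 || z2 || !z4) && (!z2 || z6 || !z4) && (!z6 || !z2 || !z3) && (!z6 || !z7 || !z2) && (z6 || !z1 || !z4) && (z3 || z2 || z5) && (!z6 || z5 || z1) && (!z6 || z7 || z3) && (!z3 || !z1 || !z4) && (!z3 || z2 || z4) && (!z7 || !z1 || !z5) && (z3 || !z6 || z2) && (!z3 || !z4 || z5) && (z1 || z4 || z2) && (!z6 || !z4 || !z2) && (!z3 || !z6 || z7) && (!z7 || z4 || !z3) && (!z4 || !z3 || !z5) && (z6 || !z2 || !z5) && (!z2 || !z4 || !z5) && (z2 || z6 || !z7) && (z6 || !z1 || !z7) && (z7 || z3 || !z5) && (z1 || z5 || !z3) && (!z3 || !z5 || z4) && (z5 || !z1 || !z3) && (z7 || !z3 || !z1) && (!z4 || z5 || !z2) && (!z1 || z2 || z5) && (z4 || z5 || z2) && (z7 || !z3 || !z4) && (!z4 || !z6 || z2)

Suppose z7 = true.
Suppose z6 = false.
(z2) alone gives z2 = true.
(!z4) alone gives z4 = false.
(!z3) alone gives z3 = false.
(!z5) alone gives z5 = false.
(!z1) alone gives z1 = false.
All clauses are satisfied.

z1=false,  z2=true,  z3=false,  z4=false,  z5=false,  z6=false,  z7=true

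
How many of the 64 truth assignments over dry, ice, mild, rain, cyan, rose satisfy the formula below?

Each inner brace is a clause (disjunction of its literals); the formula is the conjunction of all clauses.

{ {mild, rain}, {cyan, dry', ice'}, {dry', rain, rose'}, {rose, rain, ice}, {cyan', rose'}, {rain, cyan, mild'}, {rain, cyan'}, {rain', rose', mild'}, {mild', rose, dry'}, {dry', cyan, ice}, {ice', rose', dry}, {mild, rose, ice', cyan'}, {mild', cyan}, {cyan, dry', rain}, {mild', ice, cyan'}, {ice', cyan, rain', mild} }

There are 2^6 = 64 truth assignments over (dry, ice, mild, rain, cyan, rose).
Split on cyan. With cyan = 1, the clauses containing cyan are satisfied and cyan' drops from the rest; 3 of the 2^5 = 32 assignments to the other variables satisfy what remains.
With cyan = 0, by the same count on the reduced clause set, 2 assignments work.
Total: 3 + 2 = 5.

5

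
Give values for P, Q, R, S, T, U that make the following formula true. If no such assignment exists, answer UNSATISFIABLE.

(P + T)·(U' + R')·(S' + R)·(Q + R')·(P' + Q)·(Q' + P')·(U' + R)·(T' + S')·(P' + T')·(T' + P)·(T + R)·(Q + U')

UNSATISFIABLE

Suppose P = 1.
The clause (Q) is unit, so Q = 1.
Now (Q') is unsatisfied and unit — conflict.
That branch fails; take P = 0 instead.
The clause (T) is unit, so T = 1.
Now (T') is unsatisfied and unit — conflict.
Either choice for P ends in contradiction.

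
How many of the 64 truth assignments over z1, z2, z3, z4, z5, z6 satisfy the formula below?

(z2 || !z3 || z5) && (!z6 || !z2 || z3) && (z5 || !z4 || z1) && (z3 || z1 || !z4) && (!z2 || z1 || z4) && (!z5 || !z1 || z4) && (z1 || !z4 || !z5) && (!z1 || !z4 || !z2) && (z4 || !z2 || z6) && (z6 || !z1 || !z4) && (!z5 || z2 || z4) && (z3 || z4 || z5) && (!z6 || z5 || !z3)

3

There are 2^6 = 64 truth assignments over (z1, z2, z3, z4, z5, z6).
Split on z6. With z6 = true, the clauses containing z6 are satisfied and !z6 drops from the rest; 3 of the 2^5 = 32 assignments to the other variables satisfy what remains.
With z6 = false, by the same count on the reduced clause set, 0 assignments work.
(One model: z1=T, z2=F, z3=F, z4=T, z5=F, z6=T.)
Total: 3 + 0 = 3.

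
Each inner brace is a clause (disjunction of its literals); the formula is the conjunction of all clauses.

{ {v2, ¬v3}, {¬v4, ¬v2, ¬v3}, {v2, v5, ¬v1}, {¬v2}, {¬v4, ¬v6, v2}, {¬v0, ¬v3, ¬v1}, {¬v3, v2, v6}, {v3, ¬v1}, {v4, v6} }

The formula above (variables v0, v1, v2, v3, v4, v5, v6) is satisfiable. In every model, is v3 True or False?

Suppose v3 = True.
From the singleton clause (v2), v2 = True.
That conflicts with the unit clause (¬v2).
So every satisfying assignment has v3 = False.

False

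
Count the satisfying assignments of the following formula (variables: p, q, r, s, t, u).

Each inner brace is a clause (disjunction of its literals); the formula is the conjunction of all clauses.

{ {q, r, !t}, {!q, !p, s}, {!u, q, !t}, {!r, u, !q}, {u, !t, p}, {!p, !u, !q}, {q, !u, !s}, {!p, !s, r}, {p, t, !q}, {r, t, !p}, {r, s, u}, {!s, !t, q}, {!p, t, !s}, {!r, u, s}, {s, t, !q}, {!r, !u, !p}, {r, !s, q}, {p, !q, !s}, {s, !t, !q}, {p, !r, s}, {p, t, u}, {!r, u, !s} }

There are 2^6 = 64 truth assignments over (p, q, r, s, t, u).
Split on r. With r = true, the clauses containing r are satisfied and !r drops from the rest; 0 of the 2^5 = 32 assignments to the other variables satisfy what remains.
With r = false, by the same count on the reduced clause set, 1 assignment works.
Total: 0 + 1 = 1.

1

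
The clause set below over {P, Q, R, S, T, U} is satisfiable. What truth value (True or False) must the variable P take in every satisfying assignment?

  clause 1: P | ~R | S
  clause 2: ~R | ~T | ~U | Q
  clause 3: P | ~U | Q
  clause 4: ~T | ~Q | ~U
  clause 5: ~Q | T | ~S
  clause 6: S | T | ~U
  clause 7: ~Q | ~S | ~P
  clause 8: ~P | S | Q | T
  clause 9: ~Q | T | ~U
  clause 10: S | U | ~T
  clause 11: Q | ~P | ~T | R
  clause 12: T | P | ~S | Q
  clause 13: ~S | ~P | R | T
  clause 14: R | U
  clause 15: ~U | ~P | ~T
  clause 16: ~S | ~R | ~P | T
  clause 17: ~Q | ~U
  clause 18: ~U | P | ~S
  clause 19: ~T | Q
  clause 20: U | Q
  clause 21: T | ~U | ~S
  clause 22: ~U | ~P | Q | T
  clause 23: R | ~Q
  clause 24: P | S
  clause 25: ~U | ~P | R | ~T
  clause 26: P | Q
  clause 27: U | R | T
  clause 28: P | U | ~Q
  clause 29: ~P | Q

True

Suppose P = 0.
From the singleton clause (S), S = 1.
From the singleton clause (~U), U = 0.
From the singleton clause (R), R = 1.
From the singleton clause (Q), Q = 1.
That conflicts with the unit clause (~Q).
So every satisfying assignment has P = True.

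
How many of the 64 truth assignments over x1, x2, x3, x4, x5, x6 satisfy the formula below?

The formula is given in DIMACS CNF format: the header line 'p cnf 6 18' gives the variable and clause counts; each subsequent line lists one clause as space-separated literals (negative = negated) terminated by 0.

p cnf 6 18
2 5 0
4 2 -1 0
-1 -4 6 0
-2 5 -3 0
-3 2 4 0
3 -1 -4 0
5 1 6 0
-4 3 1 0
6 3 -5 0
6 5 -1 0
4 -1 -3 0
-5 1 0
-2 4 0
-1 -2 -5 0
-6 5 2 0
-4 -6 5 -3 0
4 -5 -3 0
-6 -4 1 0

1

There are 2^6 = 64 truth assignments over (x1, x2, x3, x4, x5, x6).
Split on x5. With x5 = True, the clauses containing x5 are satisfied and ¬x5 drops from the rest; 1 of the 2^5 = 32 assignments to the other variables satisfy what remains.
With x5 = False, by the same count on the reduced clause set, 0 assignments work.
(One model: x1=T, x2=F, x3=T, x4=T, x5=T, x6=T.)
Total: 1 + 0 = 1.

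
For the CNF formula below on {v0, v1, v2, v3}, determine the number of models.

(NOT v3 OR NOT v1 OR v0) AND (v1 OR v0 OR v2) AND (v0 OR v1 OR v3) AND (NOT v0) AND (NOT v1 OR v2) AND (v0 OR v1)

1

There are 2^4 = 16 truth assignments over (v0, v1, v2, v3).
Check each against the 6 clauses (columns in the order v0, v1, v2, v3):
  F F F F  ✗ fails (v1 OR v0 OR v2)
  F F F T  ✗ fails (v1 OR v0 OR v2)
  F F T F  ✗ fails (v0 OR v1 OR v3)
  F F T T  ✗ fails (v0 OR v1)
  F T F F  ✗ fails (NOT v1 OR v2)
  F T F T  ✗ fails (NOT v3 OR NOT v1 OR v0)
  F T T F  ✓ satisfies all
  F T T T  ✗ fails (NOT v3 OR NOT v1 OR v0)
  T F F F  ✗ fails (NOT v0)
  T F F T  ✗ fails (NOT v0)
  T F T F  ✗ fails (NOT v0)
  T F T T  ✗ fails (NOT v0)
  T T F F  ✗ fails (NOT v0)
  T T F T  ✗ fails (NOT v0)
  T T T F  ✗ fails (NOT v0)
  T T T T  ✗ fails (NOT v0)
1 of the 16 rows is a model.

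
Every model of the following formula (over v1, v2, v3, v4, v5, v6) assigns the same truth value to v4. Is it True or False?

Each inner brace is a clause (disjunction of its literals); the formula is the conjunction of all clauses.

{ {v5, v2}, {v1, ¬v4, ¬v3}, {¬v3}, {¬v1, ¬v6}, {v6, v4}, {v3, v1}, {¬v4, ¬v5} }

Suppose v4 = False.
The clause (¬v3) is unit, so v3 = False.
The clause (v6) is unit, so v6 = True.
The clause (¬v1) is unit, so v1 = False.
Now (v1) is unsatisfied and unit — conflict.
So every satisfying assignment has v4 = True.

True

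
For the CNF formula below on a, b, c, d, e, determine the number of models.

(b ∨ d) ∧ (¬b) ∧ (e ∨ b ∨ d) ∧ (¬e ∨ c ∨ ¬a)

There are 2^5 = 32 truth assignments over (a, b, c, d, e).
Split on b. With b = True, the clauses containing b are satisfied and ¬b drops from the rest; 0 of the 2^4 = 16 assignments to the other variables satisfy what remains.
With b = False, by the same count on the reduced clause set, 7 assignments work.
(One model: a=F, b=F, c=F, d=T, e=F.)
Total: 0 + 7 = 7.

7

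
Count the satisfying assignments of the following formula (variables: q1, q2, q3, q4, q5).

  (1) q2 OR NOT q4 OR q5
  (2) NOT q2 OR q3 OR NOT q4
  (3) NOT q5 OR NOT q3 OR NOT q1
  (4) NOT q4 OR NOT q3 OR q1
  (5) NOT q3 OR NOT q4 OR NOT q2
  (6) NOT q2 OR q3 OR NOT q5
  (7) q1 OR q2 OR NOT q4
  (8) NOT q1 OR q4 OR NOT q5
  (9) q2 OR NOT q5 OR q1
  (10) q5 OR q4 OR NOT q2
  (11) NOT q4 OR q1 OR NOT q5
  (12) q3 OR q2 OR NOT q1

There are 2^5 = 32 truth assignments over (q1, q2, q3, q4, q5).
Split on q4. With q4 = true, the clauses containing q4 are satisfied and NOT q4 drops from the rest; 0 of the 2^4 = 16 assignments to the other variables satisfy what remains.
With q4 = false, by the same count on the reduced clause set, 4 assignments work.
Total: 0 + 4 = 4.

4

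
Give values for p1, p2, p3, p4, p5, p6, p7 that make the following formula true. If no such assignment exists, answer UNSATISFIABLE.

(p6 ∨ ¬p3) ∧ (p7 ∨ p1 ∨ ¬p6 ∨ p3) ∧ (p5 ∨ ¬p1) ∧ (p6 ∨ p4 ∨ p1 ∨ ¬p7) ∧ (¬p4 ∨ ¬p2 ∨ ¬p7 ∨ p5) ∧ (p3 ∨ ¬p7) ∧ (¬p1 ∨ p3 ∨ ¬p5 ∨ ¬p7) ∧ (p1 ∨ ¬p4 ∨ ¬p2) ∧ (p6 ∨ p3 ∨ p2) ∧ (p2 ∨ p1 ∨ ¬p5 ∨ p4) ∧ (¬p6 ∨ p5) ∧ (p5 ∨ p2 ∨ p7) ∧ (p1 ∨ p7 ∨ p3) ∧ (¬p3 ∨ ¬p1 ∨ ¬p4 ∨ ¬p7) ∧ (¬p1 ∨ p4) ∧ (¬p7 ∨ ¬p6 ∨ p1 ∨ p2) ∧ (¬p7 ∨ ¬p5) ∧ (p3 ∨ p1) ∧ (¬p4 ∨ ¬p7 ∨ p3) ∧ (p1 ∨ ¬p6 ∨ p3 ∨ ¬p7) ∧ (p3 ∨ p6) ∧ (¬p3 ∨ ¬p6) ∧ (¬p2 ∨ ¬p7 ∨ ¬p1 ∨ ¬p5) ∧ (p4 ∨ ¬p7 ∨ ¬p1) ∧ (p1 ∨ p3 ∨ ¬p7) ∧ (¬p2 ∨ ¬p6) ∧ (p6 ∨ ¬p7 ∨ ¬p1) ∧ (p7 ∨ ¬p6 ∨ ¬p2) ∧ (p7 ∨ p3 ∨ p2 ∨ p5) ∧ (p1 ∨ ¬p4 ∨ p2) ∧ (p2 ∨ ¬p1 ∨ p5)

p1=True, p2=False, p3=False, p4=True, p5=True, p6=True, p7=False

Try p6 = True.
(p5) alone gives p5 = True.
(¬p7) alone gives p7 = False.
(¬p3) alone gives p3 = False.
(p1) alone gives p1 = True.
(p4) alone gives p4 = True.
(¬p2) alone gives p2 = False.
All clauses are satisfied.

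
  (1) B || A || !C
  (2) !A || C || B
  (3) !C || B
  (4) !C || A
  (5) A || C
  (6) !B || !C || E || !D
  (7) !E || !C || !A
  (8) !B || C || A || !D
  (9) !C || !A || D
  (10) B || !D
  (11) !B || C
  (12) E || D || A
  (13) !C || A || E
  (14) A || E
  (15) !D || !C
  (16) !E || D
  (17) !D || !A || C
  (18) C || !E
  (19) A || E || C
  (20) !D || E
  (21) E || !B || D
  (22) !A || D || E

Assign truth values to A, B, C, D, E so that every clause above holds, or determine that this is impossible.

Try C = false.
(A) alone gives A = true.
(B) alone gives B = true.
But (!B) is also a unit clause — contradiction.
Undo C and try C = true.
(B) alone gives B = true.
(A) alone gives A = true.
(!E) alone gives E = false.
(!D) alone gives D = false.
But (D) is also a unit clause — contradiction.
Either choice for C ends in contradiction.

UNSATISFIABLE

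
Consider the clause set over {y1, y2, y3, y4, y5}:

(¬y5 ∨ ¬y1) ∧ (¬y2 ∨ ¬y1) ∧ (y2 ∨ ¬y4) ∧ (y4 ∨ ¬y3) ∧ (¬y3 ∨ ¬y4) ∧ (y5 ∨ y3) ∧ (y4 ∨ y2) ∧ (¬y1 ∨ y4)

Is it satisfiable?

Satisfiable

Try y5 = True.
(¬y1) alone gives y1 = False.
Try y2 = True.
Try y4 = True.
(¬y3) alone gives y3 = False.
This assignment satisfies each clause.
A satisfying assignment: y1 ↦ False,  y2 ↦ True,  y3 ↦ False,  y4 ↦ True,  y5 ↦ True.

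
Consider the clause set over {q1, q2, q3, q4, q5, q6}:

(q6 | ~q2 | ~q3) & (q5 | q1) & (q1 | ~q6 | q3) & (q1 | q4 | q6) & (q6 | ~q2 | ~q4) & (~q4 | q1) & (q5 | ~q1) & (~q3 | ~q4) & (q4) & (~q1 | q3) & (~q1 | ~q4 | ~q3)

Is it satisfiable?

No

Unit clause (q4) forces q4 = 1.
Unit clause (q1) forces q1 = 1.
Unit clause (q5) forces q5 = 1.
Unit clause (~q3) forces q3 = 0.
Now (q3) is unsatisfied and unit — conflict.
No assignment satisfies every clause.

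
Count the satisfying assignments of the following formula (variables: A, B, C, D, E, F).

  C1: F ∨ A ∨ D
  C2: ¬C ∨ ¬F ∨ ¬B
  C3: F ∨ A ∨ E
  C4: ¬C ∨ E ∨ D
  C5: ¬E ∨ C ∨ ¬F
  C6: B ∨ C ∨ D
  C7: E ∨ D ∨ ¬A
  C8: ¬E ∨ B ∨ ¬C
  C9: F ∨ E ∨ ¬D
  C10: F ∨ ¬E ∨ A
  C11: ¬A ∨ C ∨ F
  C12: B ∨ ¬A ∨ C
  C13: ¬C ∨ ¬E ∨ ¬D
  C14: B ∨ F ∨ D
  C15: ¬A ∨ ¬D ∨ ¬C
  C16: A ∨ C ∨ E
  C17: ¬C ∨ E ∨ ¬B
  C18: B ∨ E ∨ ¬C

There are 2^6 = 64 truth assignments over (A, B, C, D, E, F).
Split on A. With A = True, the clauses containing A are satisfied and ¬A drops from the rest; 2 of the 2^5 = 32 assignments to the other variables satisfy what remains.
With A = False, by the same count on the reduced clause set, 0 assignments work.
(One model: A=T, B=T, C=F, D=T, E=F, F=T.)
Total: 2 + 0 = 2.

2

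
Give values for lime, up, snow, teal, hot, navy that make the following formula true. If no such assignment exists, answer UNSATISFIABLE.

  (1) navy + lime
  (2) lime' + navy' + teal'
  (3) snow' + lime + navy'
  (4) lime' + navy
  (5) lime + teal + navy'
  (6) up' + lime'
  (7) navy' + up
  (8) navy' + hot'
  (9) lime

UNSATISFIABLE

The clause (lime) is unit, so lime = 1.
The clause (navy) is unit, so navy = 1.
The clause (teal') is unit, so teal = 0.
The clause (up') is unit, so up = 0.
But (up) is also a unit clause — contradiction.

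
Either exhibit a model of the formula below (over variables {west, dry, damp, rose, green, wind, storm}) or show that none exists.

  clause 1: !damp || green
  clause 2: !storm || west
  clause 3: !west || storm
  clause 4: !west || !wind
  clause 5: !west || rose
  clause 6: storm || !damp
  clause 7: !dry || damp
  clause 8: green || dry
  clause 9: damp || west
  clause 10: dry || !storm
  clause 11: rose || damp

west ↦ true; dry ↦ true; damp ↦ true; rose ↦ true; green ↦ true; wind ↦ false; storm ↦ true

Branch on damp: set damp = true.
The clause (green) is unit, so green = true.
The clause (storm) is unit, so storm = true.
The clause (west) is unit, so west = true.
The clause (!wind) is unit, so wind = false.
The clause (rose) is unit, so rose = true.
The clause (dry) is unit, so dry = true.
All clauses are satisfied.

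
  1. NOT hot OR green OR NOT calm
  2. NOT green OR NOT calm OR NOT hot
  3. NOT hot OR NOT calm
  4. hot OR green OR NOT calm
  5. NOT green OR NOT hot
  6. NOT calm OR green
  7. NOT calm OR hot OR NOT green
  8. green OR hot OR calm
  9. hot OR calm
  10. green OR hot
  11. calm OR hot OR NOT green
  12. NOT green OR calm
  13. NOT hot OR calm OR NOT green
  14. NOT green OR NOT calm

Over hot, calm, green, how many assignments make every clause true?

1

There are 2^3 = 8 truth assignments over (hot, calm, green).
Check each against the 14 clauses (columns in the order hot, calm, green):
  F F F  ✗ fails (green OR hot OR calm)
  F F T  ✗ fails (hot OR calm)
  F T F  ✗ fails (hot OR green OR NOT calm)
  F T T  ✗ fails (NOT calm OR hot OR NOT green)
  T F F  ✓ satisfies all
  T F T  ✗ fails (NOT green OR NOT hot)
  T T F  ✗ fails (NOT hot OR green OR NOT calm)
  T T T  ✗ fails (NOT green OR NOT calm OR NOT hot)
1 of the 8 rows is a model.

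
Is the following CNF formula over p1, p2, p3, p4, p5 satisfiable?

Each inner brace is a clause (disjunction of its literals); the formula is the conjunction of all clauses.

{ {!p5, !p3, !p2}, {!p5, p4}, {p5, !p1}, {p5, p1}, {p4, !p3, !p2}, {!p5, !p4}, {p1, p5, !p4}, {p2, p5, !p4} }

No, unsatisfiable

Branch on p5: set p5 = false.
(!p1) alone gives p1 = false.
Now (p1) is unsatisfied and unit — conflict.
So p5 must be the other value — set p5 = true.
(p4) alone gives p4 = true.
Now (!p4) is unsatisfied and unit — conflict.
Both values of p5 lead to a conflict.
No assignment satisfies every clause.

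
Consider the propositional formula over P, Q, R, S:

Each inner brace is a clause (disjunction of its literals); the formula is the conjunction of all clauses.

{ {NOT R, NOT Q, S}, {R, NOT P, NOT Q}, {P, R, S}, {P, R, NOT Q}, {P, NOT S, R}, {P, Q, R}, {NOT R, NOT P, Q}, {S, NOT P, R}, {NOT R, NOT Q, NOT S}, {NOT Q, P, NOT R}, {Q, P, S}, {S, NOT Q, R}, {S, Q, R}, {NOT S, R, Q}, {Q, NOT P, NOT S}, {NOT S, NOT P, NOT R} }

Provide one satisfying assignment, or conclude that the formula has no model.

Try R = true.
Try Q = false.
From the singleton clause (NOT P), P = false.
From the singleton clause (S), S = true.
Every clause now holds.

P: false; Q: false; R: true; S: true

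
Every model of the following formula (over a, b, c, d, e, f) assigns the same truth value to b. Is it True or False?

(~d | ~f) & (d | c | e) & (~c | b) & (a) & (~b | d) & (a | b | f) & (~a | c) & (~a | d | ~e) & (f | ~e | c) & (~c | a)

Suppose b = 0.
From the singleton clause (~c), c = 0.
From the singleton clause (a), a = 1.
That conflicts with the unit clause (~a).
So every satisfying assignment has b = True.

True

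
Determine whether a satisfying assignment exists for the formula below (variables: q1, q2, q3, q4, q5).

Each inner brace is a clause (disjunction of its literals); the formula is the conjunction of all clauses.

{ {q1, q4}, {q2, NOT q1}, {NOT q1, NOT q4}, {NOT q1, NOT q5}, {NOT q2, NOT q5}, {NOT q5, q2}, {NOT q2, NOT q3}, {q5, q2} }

Case q1 = false:
Unit clause (q4) forces q4 = true.
Case q2 = true:
Unit clause (NOT q5) forces q5 = false.
Unit clause (NOT q3) forces q3 = false.
All clauses are satisfied.
A satisfying assignment: q1=false, q2=true, q3=false, q4=true, q5=false.

Satisfiable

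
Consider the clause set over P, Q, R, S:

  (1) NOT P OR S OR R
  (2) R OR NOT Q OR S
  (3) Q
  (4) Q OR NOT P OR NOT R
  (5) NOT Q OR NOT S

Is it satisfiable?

The clause (Q) is unit, so Q = true.
The clause (NOT S) is unit, so S = false.
The clause (R) is unit, so R = true.
Every clause is now satisfied; P is unconstrained.
A satisfying assignment: P=false; Q=true; R=true; S=false.

Satisfiable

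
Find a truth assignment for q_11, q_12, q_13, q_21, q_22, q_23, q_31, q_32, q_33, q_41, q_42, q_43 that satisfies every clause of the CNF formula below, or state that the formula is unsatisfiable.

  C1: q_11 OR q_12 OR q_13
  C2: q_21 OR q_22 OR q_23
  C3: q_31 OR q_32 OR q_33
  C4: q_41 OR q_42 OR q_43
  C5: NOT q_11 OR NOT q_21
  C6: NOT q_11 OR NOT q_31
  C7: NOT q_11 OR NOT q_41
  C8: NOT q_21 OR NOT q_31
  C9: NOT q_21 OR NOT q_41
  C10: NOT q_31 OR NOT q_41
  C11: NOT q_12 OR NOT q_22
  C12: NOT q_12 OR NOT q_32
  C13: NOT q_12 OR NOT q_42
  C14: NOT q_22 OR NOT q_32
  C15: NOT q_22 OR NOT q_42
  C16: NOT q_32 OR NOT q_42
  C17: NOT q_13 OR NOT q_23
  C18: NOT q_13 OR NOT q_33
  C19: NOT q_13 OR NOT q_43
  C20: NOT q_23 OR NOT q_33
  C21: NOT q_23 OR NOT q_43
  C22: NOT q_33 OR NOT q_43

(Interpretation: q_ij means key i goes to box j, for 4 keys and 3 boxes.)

UNSATISFIABLE

Case q_11 = false:
Case q_12 = true:
From the singleton clause (NOT q_22), q_22 = false.
From the singleton clause (NOT q_32), q_32 = false.
From the singleton clause (NOT q_42), q_42 = false.
Case q_21 = true:
From the singleton clause (NOT q_31), q_31 = false.
From the singleton clause (q_33), q_33 = true.
From the singleton clause (NOT q_41), q_41 = false.
From the singleton clause (q_43), q_43 = true.
Now (NOT q_43) is unsatisfied and unit — conflict.
So q_21 must be the other value — set q_21 = false.
From the singleton clause (q_23), q_23 = true.
From the singleton clause (NOT q_13), q_13 = false.
From the singleton clause (NOT q_33), q_33 = false.
From the singleton clause (q_31), q_31 = true.
From the singleton clause (NOT q_41), q_41 = false.
From the singleton clause (q_43), q_43 = true.
Now (NOT q_43) is unsatisfied and unit — conflict.
Both values of q_21 lead to a conflict.
So q_12 must be the other value — set q_12 = false.
From the singleton clause (q_13), q_13 = true.
From the singleton clause (NOT q_23), q_23 = false.
From the singleton clause (NOT q_33), q_33 = false.
From the singleton clause (NOT q_43), q_43 = false.
Case q_21 = true:
From the singleton clause (NOT q_31), q_31 = false.
From the singleton clause (q_32), q_32 = true.
From the singleton clause (NOT q_41), q_41 = false.
From the singleton clause (q_42), q_42 = true.
Now (NOT q_42) is unsatisfied and unit — conflict.
So q_21 must be the other value — set q_21 = false.
From the singleton clause (q_22), q_22 = true.
From the singleton clause (NOT q_32), q_32 = false.
From the singleton clause (q_31), q_31 = true.
From the singleton clause (NOT q_41), q_41 = false.
From the singleton clause (q_42), q_42 = true.
Now (NOT q_42) is unsatisfied and unit — conflict.
Both values of q_21 lead to a conflict.
Both values of q_12 lead to a conflict.
So q_11 must be the other value — set q_11 = true.
From the singleton clause (NOT q_21), q_21 = false.
From the singleton clause (NOT q_31), q_31 = false.
From the singleton clause (NOT q_41), q_41 = false.
Case q_22 = true:
From the singleton clause (NOT q_12), q_12 = false.
From the singleton clause (NOT q_32), q_32 = false.
From the singleton clause (q_33), q_33 = true.
From the singleton clause (NOT q_42), q_42 = false.
From the singleton clause (q_43), q_43 = true.
Now (NOT q_43) is unsatisfied and unit — conflict.
So q_22 must be the other value — set q_22 = false.
From the singleton clause (q_23), q_23 = true.
From the singleton clause (NOT q_13), q_13 = false.
From the singleton clause (NOT q_33), q_33 = false.
From the singleton clause (q_32), q_32 = true.
From the singleton clause (NOT q_12), q_12 = false.
From the singleton clause (NOT q_42), q_42 = false.
From the singleton clause (q_43), q_43 = true.
Now (NOT q_43) is unsatisfied and unit — conflict.
Both values of q_22 lead to a conflict.
Both values of q_11 lead to a conflict.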